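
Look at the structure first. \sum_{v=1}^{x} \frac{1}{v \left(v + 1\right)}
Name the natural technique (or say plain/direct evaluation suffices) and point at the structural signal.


Method: telescoping — one partial-fraction pass turns \frac{1}{v \left(v + 1\right)} into a shifted difference, and shifted differences telescope.


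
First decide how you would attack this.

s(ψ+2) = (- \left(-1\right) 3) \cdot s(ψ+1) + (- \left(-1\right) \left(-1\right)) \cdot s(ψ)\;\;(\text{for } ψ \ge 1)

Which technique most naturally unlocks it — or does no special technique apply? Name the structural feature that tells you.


Diagnosis: the characteristic-root method — every coefficient is a fixed number and the forcing is zero — substitute r^ψ and read off the root equation.


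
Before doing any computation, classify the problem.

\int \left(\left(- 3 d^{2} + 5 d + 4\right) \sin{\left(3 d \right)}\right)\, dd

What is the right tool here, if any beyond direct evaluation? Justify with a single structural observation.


Best approach: integration by parts — differentiate - 3 d^{2} + 5 d + 4, integrate \sin{\left(3 d \right)}: each pass lowers the polynomial degree, so parts terminates.


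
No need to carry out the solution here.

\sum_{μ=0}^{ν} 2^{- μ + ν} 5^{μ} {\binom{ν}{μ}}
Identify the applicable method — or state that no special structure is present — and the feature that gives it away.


Best approach: the binomial theorem — the summand is term μ of a binomial expansion in 5 and 2; the whole sum is a single power.


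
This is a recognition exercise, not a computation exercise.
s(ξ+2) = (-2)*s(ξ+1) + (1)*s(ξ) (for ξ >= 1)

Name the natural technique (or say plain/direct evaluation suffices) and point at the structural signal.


Best approach: the characteristic-root method — linear, homogeneous, constant coefficients: solutions of the form r^ξ exist — find the roots of the characteristic polynomial.


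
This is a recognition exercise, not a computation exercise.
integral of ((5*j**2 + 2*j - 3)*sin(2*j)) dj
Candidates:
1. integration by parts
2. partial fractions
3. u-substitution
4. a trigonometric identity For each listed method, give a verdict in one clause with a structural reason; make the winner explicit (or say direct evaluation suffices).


Best approach: integration by parts — a polynomial factor 5*j**2 + 2*j - 3 multiplies sin(2*j); differentiating 5*j**2 + 2*j - 3 lowers its degree while sin(2*j) integrates cleanly, so parts wins.
- integration by parts — applicable, and directly so.
- partial fractions — the expression is not a ratio of polynomials that decomposes further.
- u-substitution — no subexpression of the integrand serves as a whole-integral substitution inner — individual terms may offer their own, but none carries its derivative as a factor of the full integrand; a working change of variable would have to be constructed from outside the expression.
- a trigonometric identity — neither the even-power reduction nor the product-to-sum identity applies to this structure.


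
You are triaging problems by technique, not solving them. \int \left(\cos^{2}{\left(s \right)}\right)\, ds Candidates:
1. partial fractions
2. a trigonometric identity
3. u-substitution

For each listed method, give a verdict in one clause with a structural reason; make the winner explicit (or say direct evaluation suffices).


Best approach: a trigonometric identity — \cos^{2}{\left(s \right)} is the textbook power-reduction case — identities first, antiderivatives second.
- partial fractions: the expression is not a ratio of polynomials that decomposes further.
- a trigonometric identity — yes — fits the structure here.
- u-substitution — no subexpression of the integrand pairs with its own derivative as a factor — individual terms may offer their own substitutions, but any change of variable covering the whole integral would have to be constructed from outside the expression.


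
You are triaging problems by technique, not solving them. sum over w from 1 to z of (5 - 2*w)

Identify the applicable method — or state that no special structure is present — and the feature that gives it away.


Diagnosis: no special technique — recognize the absence of structure: constant-multiple powers of w summed plainly, no special method required.


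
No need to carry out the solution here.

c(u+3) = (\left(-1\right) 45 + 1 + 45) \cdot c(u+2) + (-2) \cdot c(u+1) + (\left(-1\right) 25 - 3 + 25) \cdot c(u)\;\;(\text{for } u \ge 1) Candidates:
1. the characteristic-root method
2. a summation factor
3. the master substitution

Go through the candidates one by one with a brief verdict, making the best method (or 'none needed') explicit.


Best approach: the characteristic-root method — linear, homogeneous, constant coefficients: solutions of the form r^u exist — find the roots of the characteristic polynomial.
- the characteristic-root method — yes — fits the structure here.
- a summation factor — the recurrence reaches back more than one step, outside the first-order family a summation factor normalizes.
- the master substitution: the recursion steps by a constant offset, so exponential reindexing is pointless.


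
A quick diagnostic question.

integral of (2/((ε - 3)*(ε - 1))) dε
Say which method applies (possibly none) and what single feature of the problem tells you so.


Verdict: partial fractions — the bottom factors while the top stays lower-degree — split into simple fractions and integrate piece by piece.


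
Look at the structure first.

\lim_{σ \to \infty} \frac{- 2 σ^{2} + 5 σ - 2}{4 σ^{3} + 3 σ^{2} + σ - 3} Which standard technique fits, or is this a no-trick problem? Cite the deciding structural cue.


Diagnosis: dominant-term comparison — growth-rate triage: the leading powers of σ decide the limit, everything else is noise. l'Hôpital's at-infinity variant applies to the expression viewed as a single quotient; the leading-term comparison is the direct route.


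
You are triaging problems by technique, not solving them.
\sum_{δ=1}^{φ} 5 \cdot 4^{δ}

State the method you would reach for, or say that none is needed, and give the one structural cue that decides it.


Method: the geometric series formula — term-over-term division gives 4 every time — index-free ratio, geometric sum formula applies.


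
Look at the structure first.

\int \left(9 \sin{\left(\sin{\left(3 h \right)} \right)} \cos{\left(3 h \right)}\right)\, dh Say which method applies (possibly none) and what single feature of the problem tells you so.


Technique: u-substitution — everything non-trivial happens through the inner expression \sin{\left(3 h \right)}, and its derivative accounts for the remaining factor up to a constant, so set u = \sin{\left(3 h \right)}.


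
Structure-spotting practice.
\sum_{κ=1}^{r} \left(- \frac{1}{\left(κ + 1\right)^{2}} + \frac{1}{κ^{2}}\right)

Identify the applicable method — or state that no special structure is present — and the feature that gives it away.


Best approach: telescoping — the piece each term subtracts is \frac{1}{κ^{2}} advanced by one index, and it reappears with a plus sign leading the following term — the sum collapses to its boundary terms.


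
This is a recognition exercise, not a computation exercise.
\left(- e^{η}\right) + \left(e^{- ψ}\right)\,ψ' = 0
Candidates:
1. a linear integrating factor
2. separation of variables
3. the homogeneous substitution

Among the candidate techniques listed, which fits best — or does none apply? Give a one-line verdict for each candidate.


Best approach: separation of variables — one side of the product carries the independent variable, the other the unknown — the textbook separation shape.
- a linear integrating factor: the unknown enters nonlinearly (through a power, a denominator, or a transcendental function), which the linear integrating-factor recipe cannot absorb as-is — any repair would come from a preliminary substitution, not the factor.
- separation of variables — yes, a natural case for it.
- the homogeneous substitution — the slope is not a function of the ratio of the variables alone.


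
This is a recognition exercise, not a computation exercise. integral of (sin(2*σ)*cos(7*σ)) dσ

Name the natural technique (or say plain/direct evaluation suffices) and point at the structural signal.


Method: a trigonometric identity — cross-frequency products like sin(2*σ)*cos(7*σ) are the textbook product-to-sum case — the identity converts them to directly integrable sinusoids.


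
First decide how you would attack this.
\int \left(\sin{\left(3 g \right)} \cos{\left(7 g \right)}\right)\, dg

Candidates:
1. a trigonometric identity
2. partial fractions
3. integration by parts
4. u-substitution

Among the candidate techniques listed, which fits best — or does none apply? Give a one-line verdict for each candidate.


Best approach: a trigonometric identity — mixed-frequency products such as \sin{\left(3 g \right)} \cos{\left(7 g \right)} are designed for the product-to-sum formula.
- a trigonometric identity — a fit — the right tool for this form.
- partial fractions — there is no rational-function structure to decompose.
- integration by parts — not the fit here: there is no polynomial factor to ladder down — parts can still close the trigonometric product by recursion, though the identity rewrite is the direct route.
- u-substitution — no subexpression of the integrand serves as a whole-integral substitution inner — individual terms may offer their own, but none carries its derivative as a factor of the full integrand; a working change of variable would have to be constructed from outside the expression.


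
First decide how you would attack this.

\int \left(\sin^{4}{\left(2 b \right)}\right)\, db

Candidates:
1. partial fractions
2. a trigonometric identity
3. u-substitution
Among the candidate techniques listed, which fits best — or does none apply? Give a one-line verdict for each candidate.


Method: a trigonometric identity — the even exponent on \sin^{4}{\left(2 b \right)} signals one move: rewrite via cos of the doubled angle.
- partial fractions — there is no rational-function structure to decompose.
- a trigonometric identity — yes, a natural case for it.
- u-substitution: no subexpression of the integrand serves as a whole-integral substitution inner — individual terms may offer their own, but none carries its derivative as a factor of the full integrand; a working change of variable would have to be constructed from outside the expression.


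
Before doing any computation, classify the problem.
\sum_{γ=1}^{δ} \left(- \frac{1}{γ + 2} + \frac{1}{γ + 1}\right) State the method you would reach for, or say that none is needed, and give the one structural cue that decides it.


Verdict: telescoping — write out three consecutive terms and watch the interior cancel: the advanced copy one term subtracts reappears as the very next term's leading piece, pair after pair.


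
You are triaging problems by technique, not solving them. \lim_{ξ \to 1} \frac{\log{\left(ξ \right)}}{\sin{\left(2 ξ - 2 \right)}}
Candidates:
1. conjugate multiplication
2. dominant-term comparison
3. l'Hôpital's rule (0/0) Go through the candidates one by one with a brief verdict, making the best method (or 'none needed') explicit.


Method: l'Hôpital's rule (0/0) — numerator and denominator both vanish at 1 — a genuine 0/0 form, which is exactly when l'Hôpital applies. Known elementary limits would finish this too — the rule just bypasses the case analysis.
- conjugate multiplication: rationalization has no target — no divergent radical difference appears.
- dominant-term comparison: leading-power comparison does not apply to this form.
- l'Hôpital's rule (0/0) — yes — fits the structure here.


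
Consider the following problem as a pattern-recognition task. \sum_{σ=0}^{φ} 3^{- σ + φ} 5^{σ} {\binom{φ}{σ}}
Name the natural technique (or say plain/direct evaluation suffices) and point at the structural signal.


Diagnosis: the binomial theorem — {\binom{φ}{σ}} weighting matched powers of 5 and 3 is the expanded form of (5 + 3)^φ — fold it back up.


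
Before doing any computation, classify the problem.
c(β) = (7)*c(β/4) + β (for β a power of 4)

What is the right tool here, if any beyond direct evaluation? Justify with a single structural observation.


Best approach: the master substitution — a divide-and-conquer shape: argument β/4, so change variables with β = 4^m and solve the linear version.


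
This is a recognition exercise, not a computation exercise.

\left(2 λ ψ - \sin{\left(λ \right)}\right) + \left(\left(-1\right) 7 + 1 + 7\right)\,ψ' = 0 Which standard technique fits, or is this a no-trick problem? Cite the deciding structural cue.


Technique: a linear integrating factor — ψ appears only to the first power with coefficient 2 λ — the classic integrating-factor setup.


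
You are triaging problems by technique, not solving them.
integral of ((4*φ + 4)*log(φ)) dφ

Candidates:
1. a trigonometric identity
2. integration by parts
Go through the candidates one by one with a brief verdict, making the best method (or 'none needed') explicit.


Technique: integration by parts — take log(φ) as the piece to differentiate: what remains is a power-rule integral in disguise.
- a trigonometric identity — no sine or cosine appears, so there is nothing for a trigonometric identity to act on.
- integration by parts: a fit — the right tool for this form.


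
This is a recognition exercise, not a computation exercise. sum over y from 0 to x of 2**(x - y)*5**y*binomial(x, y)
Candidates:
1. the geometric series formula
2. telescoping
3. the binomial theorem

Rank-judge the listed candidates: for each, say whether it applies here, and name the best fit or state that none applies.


Diagnosis: the binomial theorem — the binomial coefficients weight matched powers of 5 and 2, which is exactly the expansion of a binomial power.
- the geometric series formula: the ratio of consecutive terms depends on the index.
- telescoping: neither a shifted-difference shape nor integer-spaced poles are present.
- the binomial theorem: a fit — the right tool for this form.


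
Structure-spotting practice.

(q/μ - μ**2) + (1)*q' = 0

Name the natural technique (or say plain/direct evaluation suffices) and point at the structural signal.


Verdict: a linear integrating factor — linear in the unknown with genuine forcing: multiply through by the exponential of the integrated coefficient and the left side closes into one derivative.


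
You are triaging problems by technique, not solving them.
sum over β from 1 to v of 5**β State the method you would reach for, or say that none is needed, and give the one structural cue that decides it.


Best approach: the geometric series formula — term-over-term division gives 5 every time — index-free ratio, geometric sum formula applies.


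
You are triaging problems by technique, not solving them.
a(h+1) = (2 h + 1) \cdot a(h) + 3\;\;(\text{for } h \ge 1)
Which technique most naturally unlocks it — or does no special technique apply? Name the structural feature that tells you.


Best approach: a summation factor — first-order linear but the coefficient 2 h + 1 moves with the index — divide by the cumulative product and telescope.


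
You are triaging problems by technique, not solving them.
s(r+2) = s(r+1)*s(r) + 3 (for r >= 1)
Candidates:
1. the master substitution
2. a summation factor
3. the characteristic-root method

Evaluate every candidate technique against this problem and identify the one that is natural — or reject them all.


Diagnosis: no special technique — the recurrence is nonlinear in the sequence values; study it directly, no linear machinery applies.
- the master substitution: the recursive argument is a shift of the index, not a fixed fraction of it.
- a summation factor: no summation factor applies — the rule is not linear in the sequence values.
- the characteristic-root method — nonlinearity rules out exponential-mode superposition from the start.


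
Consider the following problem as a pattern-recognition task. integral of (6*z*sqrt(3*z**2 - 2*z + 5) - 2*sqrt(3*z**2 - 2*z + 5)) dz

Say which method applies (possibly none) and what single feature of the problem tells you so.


Diagnosis: u-substitution — read it as f(3*z**2 - 2*z + 5) times a constant multiple of d(3*z**2 - 2*z + 5): one substitution, u = 3*z**2 - 2*z + 5, finishes it.


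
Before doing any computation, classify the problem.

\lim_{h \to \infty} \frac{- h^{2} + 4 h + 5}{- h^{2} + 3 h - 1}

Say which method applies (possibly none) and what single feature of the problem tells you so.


Technique: dominant-term comparison — divide by the highest power of h present: lower-order terms vanish and the dominant ratio remains. Differentiating the expression as a single quotient would eventually settle it as well; matching dominant growth settles it immediately.


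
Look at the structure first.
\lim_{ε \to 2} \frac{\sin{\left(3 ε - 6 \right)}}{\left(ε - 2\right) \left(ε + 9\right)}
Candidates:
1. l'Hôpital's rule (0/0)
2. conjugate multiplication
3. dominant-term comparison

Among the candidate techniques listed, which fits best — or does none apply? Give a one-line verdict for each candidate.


Verdict: l'Hôpital's rule (0/0) — both numerator and denominator vanish at 2: the genuine 0/0 indeterminate that l'Hôpital exists for. A local series expansion at the point resolves it as well; the rule is the packaged version of that step.
- l'Hôpital's rule (0/0) — yes — fits the structure here.
- conjugate multiplication — there is no infinity-minus-infinity radical difference to rationalize.
- dominant-term comparison: this is not a rational comparison of growth rates at infinity.


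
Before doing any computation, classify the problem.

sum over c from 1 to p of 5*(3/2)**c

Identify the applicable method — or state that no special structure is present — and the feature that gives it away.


Diagnosis: the geometric series formula — consecutive terms stand in a fixed index-free ratio — the geometric sum formula closes it.


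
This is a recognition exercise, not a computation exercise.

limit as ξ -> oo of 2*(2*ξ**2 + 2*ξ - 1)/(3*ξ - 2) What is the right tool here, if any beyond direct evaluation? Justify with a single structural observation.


Best approach: dominant-term comparison — growth-rate triage: the leading powers of ξ decide the limit, everything else is noise. Viewed as a single quotient this is an ∞/∞ form — an at-infinity application of l'Hôpital's rule would also resolve it; comparing leading growth reads the answer without differentiating.


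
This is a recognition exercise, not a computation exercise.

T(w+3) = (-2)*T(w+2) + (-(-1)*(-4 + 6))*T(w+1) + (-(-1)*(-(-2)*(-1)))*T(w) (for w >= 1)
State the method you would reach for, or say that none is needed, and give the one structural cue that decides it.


Diagnosis: the characteristic-root method — constant coefficients and linearity mean the ansatz r^w reduces it to solving the characteristic polynomial.


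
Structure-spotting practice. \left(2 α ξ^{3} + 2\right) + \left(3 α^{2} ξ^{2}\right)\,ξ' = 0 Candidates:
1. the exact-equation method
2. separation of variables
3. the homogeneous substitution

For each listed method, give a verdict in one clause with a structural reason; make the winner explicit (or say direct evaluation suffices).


Method: the exact-equation method — check exactness first: here it holds (2 α ξ^{3} + 2, 3 α^{2} ξ^{2} have matching cross partials), so no integrating factor is needed.
- the exact-equation method — applicable, and directly so.
- separation of variables: the two dependences are entangled, not a clean product of one-variable pieces.
- the homogeneous substitution: the ratio substitution does not collapse this equation.


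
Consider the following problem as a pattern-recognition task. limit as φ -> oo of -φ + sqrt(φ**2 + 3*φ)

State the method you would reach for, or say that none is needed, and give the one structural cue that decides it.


Verdict: conjugate multiplication — sqrt(φ**2 + 3*φ) and φ both blow up, but their difference is tame once the conjugate rationalizes it.


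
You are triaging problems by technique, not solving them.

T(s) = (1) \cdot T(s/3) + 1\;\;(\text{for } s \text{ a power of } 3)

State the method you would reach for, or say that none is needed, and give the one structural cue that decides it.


Method: the master substitution — treat m = log base 3 of s as the new clock: one recursion step advances m by one while s scales by 3.


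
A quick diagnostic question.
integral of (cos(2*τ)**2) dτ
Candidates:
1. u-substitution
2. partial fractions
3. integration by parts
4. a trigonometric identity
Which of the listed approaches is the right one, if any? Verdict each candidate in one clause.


Technique: a trigonometric identity — an even power like cos(2*τ)**2 flattens under the half-angle identity into first-degree cosines you can integrate directly.
- u-substitution — no subexpression of the integrand pairs with its own derivative as a factor — individual terms may offer their own substitutions, but any change of variable covering the whole integral would have to be constructed from outside the expression.
- partial fractions — there is no rational-function structure to decompose.
- integration by parts — not the natural route: no polynomial-kernel product appears — a recursive parts reduction of the trigonometric product exists, but the identity rewrite is direct.
- a trigonometric identity: a fit — the right tool for this form.


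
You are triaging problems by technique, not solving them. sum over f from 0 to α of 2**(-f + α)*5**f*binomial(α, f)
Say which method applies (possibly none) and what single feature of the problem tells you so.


Method: the binomial theorem — the summand is term f of a binomial expansion in 5 and 2; the whole sum is a single power.


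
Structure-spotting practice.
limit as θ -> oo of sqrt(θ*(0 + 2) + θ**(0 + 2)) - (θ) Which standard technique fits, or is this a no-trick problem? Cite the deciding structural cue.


Best approach: conjugate multiplication — the difference sqrt(θ*(0 + 2) + θ**(0 + 2)) - θ is an ∞ − ∞ stalemate; its conjugate partner breaks the tie.


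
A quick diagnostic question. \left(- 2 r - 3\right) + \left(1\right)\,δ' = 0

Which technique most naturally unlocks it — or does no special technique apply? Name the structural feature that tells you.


Verdict: no special technique — with δ absent the equation is not coupled at all: direct integration in r.


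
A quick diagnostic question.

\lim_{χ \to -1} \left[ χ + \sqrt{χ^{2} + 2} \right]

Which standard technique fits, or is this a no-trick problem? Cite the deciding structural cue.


Diagnosis: no special technique — nothing blocks direct substitution at -1: plug in and finish.


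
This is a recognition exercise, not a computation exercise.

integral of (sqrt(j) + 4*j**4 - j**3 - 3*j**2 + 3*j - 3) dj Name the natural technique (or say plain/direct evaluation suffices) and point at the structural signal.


Best approach: no special technique — nothing composite, nothing rational, nothing trigonometric — each constant-multiple power of j integrates by the power rule alone.


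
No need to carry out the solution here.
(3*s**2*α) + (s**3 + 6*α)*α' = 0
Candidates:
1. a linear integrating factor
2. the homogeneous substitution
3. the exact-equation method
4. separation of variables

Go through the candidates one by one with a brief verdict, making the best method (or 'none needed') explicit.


Method: the exact-equation method — the cross partial derivatives of 3*s**2*α and s**3 + 6*α agree, so the left side is the total differential of one potential in s and α.
- a linear integrating factor: a nonlinear term in the unknown puts this outside the integrating-factor template.
- the homogeneous substitution: the slope changes under joint rescaling, failing the degree-zero test.
- the exact-equation method — yes — fits the structure here.
- separation of variables — the two dependences are entangled, not a clean product of one-variable pieces.


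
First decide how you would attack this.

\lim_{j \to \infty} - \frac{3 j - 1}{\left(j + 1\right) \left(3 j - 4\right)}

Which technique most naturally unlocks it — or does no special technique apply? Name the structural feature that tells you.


Diagnosis: dominant-term comparison — growth-rate triage: the leading powers of j decide the limit, everything else is noise. As a single quotient, the ∞/∞ shape would yield to repeated differentiation as well — the growth comparison gets there in one look.


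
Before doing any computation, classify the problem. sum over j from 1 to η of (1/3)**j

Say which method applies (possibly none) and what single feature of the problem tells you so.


Best approach: the geometric series formula — term-over-term division gives 1/3 every time — index-free ratio, geometric sum formula applies.


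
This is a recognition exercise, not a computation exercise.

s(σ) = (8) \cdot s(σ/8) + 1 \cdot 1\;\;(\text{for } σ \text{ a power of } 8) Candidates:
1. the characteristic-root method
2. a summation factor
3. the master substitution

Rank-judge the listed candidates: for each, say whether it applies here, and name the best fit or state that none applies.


Method: the master substitution — treat m = log base 8 of σ as the new clock: one recursion step advances m by one while σ scales by 8.
- the characteristic-root method — a divided-index call is not the fixed-shift linear shape that characteristic roots solve.
- a summation factor — the recursion divides its index rather than shifting it — there is no previous-term chain for a summation factor to telescope.
- the master substitution: applicable, and directly so.


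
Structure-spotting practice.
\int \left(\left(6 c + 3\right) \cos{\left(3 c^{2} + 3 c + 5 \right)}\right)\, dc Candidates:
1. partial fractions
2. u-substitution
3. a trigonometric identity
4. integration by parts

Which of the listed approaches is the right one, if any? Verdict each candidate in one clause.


Method: u-substitution — viewed as a product, the integrand is a composition evaluated at 3 c^{2} + 3 c + 5 times (a constant multiple of) that inner expression's derivative, so u = 3 c^{2} + 3 c + 5 makes it elementary.
- partial fractions — there is no rational-function structure to decompose.
- u-substitution — yes — fits the structure here.
- a trigonometric identity: there is no trigonometric structure whose rewriting would simplify the integrand.
- integration by parts — a polynomial factor is present, but its partner is not an exp, sine, or cosine of a degree-1 argument, nor a logarithm.


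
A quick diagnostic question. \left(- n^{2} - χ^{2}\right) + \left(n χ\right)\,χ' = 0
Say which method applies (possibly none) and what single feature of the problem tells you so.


Diagnosis: the homogeneous substitution — scaling n and χ together leaves the slope fixed — it depends only on χ/n, so substitute the ratio. A Bernoulli rewrite works here as the equation stands — the homogeneous substitution is the more immediate reading.


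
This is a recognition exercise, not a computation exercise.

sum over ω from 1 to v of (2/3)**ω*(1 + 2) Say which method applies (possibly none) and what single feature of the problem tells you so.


Method: the geometric series formula — term-over-term division gives 2/3 every time — index-free ratio, geometric sum formula applies.


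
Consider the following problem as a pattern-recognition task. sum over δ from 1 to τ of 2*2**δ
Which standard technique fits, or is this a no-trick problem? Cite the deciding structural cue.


Method: the geometric series formula — the ratio of consecutive terms is the constant 2, independent of the index — a geometric sum.


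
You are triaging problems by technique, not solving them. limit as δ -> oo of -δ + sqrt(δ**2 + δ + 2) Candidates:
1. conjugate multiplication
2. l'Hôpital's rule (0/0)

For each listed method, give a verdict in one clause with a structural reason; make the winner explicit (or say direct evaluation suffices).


Diagnosis: conjugate multiplication — sqrt(δ**2 + δ + 2) and δ both blow up, but their difference is tame once the conjugate rationalizes it.
- conjugate multiplication — yes, a natural case for it.
- l'Hôpital's rule (0/0) — the expression is a difference driving to ∞ − ∞, not a 0/0 quotient — there is no ratio for the rule to differentiate.


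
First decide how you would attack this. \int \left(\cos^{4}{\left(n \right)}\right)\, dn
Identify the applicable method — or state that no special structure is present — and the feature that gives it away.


Best approach: a trigonometric identity — even powers like \cos^{4}{\left(n \right)} never integrate directly; the half-angle identity lowers the degree first.


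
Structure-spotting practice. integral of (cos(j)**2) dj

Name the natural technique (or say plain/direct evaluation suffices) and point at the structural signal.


Method: a trigonometric identity — the even trigonometric power cos(j)**2 reduces by a double-angle identity before any integration is attempted.


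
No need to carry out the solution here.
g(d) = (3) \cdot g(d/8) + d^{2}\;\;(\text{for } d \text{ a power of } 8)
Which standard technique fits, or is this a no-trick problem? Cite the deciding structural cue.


Verdict: the master substitution — treat m = log base 8 of d as the new clock: one recursion step advances m by one while d scales by 8.


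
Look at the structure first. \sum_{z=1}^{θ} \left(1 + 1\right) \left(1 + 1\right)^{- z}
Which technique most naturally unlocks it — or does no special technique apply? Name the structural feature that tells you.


Diagnosis: the geometric series formula — consecutive terms stand in a fixed index-free ratio — the geometric sum formula closes it.


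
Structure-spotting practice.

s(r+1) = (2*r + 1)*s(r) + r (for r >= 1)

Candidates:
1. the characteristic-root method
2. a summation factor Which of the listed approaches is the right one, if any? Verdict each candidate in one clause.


Diagnosis: a summation factor — one step of memory with a weight 2*r + 1 that changes as the index grows — the summation-factor construction is built for this.
- the characteristic-root method — the coefficients vary with the index, breaking the constant-coefficient structure the method needs.
- a summation factor: yes — fits the structure here.


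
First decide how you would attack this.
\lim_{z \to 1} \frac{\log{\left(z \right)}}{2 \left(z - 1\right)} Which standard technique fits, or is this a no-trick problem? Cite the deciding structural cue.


Best approach: l'Hôpital's rule (0/0) — numerator and denominator both vanish at 1 — a genuine 0/0 form, which is exactly when l'Hôpital applies. Known elementary limits would finish this too — the rule just bypasses the case analysis.


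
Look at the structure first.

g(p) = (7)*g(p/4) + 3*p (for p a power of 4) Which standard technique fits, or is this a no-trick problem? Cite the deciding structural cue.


Technique: the master substitution — index division is the fingerprint: p/4 in the recursive call means substitute p = 4^m.


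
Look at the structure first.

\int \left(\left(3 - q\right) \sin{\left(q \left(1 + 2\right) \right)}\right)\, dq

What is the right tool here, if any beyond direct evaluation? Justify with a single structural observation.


Technique: integration by parts — a polynomial 3 - q against the kernel \sin{\left(q \left(1 + 2\right) \right)} is the signature bounded-ladder case for integration by parts.


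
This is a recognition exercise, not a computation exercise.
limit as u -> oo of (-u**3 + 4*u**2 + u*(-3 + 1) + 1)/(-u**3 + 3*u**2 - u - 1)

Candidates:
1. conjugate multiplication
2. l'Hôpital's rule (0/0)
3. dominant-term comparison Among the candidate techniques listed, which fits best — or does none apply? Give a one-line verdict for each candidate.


Method: dominant-term comparison — divide through by the highest power of u; every lower-order term dies and the dominant terms decide the limit.
- conjugate multiplication: no divergent radical difference is present for a conjugate pair to cancel.
- l'Hôpital's rule (0/0) — as a single quotient the expression runs to ∞/∞ at the limit point — an at-infinity form of the rule would apply, though the leading-growth comparison is the direct reading.
- dominant-term comparison: yes, a natural case for it.


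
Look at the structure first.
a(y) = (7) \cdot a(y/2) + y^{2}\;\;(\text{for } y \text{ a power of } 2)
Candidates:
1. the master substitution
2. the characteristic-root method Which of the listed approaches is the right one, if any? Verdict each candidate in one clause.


Method: the master substitution — treat m = log base 2 of y as the new clock: one recursion step advances m by one while y scales by 2.
- the master substitution — yes — fits the structure here.
- the characteristic-root method: the recursion divides its index rather than shifting it — outside the constant-shift family the root method covers.


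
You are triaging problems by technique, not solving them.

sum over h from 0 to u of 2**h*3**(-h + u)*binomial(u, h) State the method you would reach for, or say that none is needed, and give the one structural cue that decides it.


Diagnosis: the binomial theorem — terms weighting binomial(u, h) against matched powers of 2 and 3 reassemble into (2 + 3)^u by the binomial theorem.


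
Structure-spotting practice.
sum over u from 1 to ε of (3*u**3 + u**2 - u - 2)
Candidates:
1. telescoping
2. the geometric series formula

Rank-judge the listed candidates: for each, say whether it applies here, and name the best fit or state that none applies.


Verdict: no special technique — the summand is a plain polynomial in u (expanding first if it arrives factored); standard power-sum formulas evaluate it term by term.
- telescoping — in the displayed form, no term reappears at a neighboring index to cancel against.
- the geometric series formula — dividing successive terms gives an index-dependent quantity, not a constant.


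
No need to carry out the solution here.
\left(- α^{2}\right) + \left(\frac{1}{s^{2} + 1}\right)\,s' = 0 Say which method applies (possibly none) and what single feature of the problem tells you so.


Verdict: separation of variables — solved for the derivative, the right side splits multiplicatively into a function of each variable alone — divide and integrate each side. An exactness check succeeds on this form as well — separation and the potential function arrive at the same answer, separation more directly.


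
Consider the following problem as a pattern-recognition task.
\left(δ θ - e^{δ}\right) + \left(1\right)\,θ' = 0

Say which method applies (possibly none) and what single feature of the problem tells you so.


Technique: a linear integrating factor — first power of θ, nonzero forcing: the integrating-factor recipe applies verbatim with p = δ.


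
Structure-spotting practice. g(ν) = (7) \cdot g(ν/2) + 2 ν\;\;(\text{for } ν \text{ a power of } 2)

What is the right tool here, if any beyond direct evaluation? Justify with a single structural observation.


Diagnosis: the master substitution — treat m = log base 2 of ν as the new clock: one recursion step advances m by one while ν scales by 2.


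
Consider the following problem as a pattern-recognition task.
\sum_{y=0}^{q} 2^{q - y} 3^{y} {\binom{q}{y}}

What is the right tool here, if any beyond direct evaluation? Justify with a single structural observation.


Best approach: the binomial theorem — the binomial coefficients weight matched powers of 3 and 2, which is exactly the expansion of a binomial power.


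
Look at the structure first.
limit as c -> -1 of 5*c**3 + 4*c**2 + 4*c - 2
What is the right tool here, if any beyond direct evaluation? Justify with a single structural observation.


Technique: no special technique — no zero denominators, no indeterminate clash at -1 — substitute and read off the value.


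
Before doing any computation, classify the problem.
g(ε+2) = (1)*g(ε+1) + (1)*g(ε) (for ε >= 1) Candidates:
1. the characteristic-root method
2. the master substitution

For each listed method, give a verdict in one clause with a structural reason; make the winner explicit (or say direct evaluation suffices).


Verdict: the characteristic-root method — because shifting ε leaves the equation's coefficients unchanged, exponential trials reduce it to algebra.
- the characteristic-root method: applies; the problem has the shape this method handles.
- the master substitution: the recursion steps by a constant offset, so exponential reindexing is pointless.


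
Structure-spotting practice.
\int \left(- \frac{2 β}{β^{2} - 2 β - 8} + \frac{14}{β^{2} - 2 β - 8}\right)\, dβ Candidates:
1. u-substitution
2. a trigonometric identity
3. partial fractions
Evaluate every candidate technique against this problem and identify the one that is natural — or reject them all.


Diagnosis: partial fractions — β^{2} - 2 β - 8 splits into linear pieces, so the quotient is a sum of simple fractions — decompose before integrating.
- u-substitution: no subexpression of the integrand serves as a whole-integral substitution inner — individual terms may offer their own, but none carries its derivative as a factor of the full integrand; a working change of variable would have to be constructed from outside the expression.
- a trigonometric identity: there is no trigonometric structure at all — the integrand carries no sine or cosine to rewrite.
- partial fractions: a fit — the right tool for this form.


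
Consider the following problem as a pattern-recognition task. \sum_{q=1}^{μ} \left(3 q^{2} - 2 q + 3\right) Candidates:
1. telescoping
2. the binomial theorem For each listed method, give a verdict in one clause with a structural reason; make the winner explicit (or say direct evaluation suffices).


Technique: no special technique — constant-multiple powers of q with no cancellation partners and no common ratio — use the standard power-sum formulas.
- telescoping: writing out consecutive terms as given produces no pairwise cancellation.
- the binomial theorem: the terms lack the binomial-coefficient-weighted complementary-power pattern of an expansion.


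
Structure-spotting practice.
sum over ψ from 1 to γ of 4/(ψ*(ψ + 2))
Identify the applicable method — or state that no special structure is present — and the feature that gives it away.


Verdict: telescoping — 4/(ψ*(ψ + 2)) hides a difference of shifted reciprocals — decompose it and the middle of the sum vanishes.


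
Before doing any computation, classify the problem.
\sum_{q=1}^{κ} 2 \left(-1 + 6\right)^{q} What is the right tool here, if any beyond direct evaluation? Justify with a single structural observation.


Best approach: the geometric series formula — consecutive terms stand in a fixed index-free ratio — the geometric sum formula closes it.


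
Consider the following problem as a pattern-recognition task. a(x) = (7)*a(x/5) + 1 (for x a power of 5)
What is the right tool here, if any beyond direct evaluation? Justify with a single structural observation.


Best approach: the master substitution — the argument x/5 divides the index by 5; the standard x = 5^m substitution converts it to a constant-shift recurrence.
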